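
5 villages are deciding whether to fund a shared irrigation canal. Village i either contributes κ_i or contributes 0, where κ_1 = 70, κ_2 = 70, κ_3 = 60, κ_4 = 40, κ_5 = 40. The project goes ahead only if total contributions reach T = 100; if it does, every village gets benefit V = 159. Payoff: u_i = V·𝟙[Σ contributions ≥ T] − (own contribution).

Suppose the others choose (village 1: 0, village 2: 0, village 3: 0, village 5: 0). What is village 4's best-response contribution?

0

Others' total = 0. Even contributing 40 gives 40 < 100: no benefit either way.
Best response: 0.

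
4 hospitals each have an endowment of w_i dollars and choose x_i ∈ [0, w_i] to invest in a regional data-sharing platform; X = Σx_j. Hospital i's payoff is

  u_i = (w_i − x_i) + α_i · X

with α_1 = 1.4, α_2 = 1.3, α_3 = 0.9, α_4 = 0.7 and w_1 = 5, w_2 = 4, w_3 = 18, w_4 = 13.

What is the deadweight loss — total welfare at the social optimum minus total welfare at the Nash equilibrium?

102.3

∂u_i/∂x_i = α_i − 1, so hospital i contributes w_i if α_i > 1, else 0.
α_i > 1 for i ∈ {1, 2}; NE contributions (5, 4, 0, 0), X = 9.
W^NE = Σw_i − X^NE + (Σα_i)·X^NE = 40 + 3.3·9 = 69.7.
Planner: ∂(Σu_j)/∂x_i = Σα_j − 1 = 3.3 > 0, so everyone contributes w_i; X^SO = 40, W^SO = 40 + 3.3·40 = 172.
Deadweight loss = 102.3.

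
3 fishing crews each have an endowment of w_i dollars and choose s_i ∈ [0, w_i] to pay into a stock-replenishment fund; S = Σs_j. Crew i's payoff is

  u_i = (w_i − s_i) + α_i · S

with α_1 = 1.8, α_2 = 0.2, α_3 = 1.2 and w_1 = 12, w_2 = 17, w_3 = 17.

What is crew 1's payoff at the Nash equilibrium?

∂u_i/∂s_i = α_i − 1, so crew i contributes w_i if α_i > 1, else 0.
α_i > 1 for i ∈ {1, 3}; NE contributions (12, 0, 17), S = 29.
u_1 = (12 − 12) + 1.8·29 = 52.2.

52.2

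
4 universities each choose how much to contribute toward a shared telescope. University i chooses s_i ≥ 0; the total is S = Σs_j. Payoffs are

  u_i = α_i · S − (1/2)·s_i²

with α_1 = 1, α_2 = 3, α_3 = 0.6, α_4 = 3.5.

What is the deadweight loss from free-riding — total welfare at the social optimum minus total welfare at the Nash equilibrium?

76.915

University i's FOC: ∂u_i/∂s_i = α_i − s_i = 0, so s_i* = α_i.
NE contributions = (1, 3, 0.6, 3.5); S = 8.1.
W^NE = (Σα)·S − ½Σα_i² = 8.1² − ½·22.61 = 54.305.
Planner sets s_i = Σα_j = 8.1 for every i, so S^SO = 4·8.1 = 32.4.
W^SO = (Σα)·S^SO − ½·4·(Σα)² = (4/2)·8.1² = 131.22.
Deadweight loss = W^SO − W^NE = 76.915.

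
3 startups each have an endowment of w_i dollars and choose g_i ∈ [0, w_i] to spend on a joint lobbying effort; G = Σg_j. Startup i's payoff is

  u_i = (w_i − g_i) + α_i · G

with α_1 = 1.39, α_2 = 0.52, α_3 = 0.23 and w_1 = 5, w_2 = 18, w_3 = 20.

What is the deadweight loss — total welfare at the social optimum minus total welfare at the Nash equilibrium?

∂u_i/∂g_i = α_i − 1, so startup i contributes w_i if α_i > 1, else 0.
α_i > 1 for i ∈ {1}; NE contributions (5, 0, 0), G = 5.
W^NE = Σw_i − G^NE + (Σα_i)·G^NE = 43 + 1.14·5 = 48.7.
Planner: ∂(Σu_j)/∂g_i = Σα_j − 1 = 1.14 > 0, so everyone contributes w_i; G^SO = 43, W^SO = 43 + 1.14·43 = 92.02.
Deadweight loss = 43.32.

43.32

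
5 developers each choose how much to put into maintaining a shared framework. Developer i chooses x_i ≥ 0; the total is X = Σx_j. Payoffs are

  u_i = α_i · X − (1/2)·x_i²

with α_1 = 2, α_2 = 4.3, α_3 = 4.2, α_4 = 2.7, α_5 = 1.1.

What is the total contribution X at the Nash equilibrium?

Developer i's FOC: ∂u_i/∂x_i = α_i − x_i = 0, so x_i* = α_i.
NE contributions = (2, 4.3, 4.2, 2.7, 1.1); X = 14.3.

14.3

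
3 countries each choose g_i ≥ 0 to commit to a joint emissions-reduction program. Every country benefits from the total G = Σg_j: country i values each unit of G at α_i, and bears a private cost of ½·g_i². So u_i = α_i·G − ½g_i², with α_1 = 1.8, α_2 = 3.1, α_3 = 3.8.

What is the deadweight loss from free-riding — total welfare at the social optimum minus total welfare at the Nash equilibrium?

Country i's FOC: ∂u_i/∂g_i = α_i − g_i = 0, so g_i* = α_i.
NE contributions = (1.8, 3.1, 3.8); G = 8.7.
W^NE = (Σα)·G − ½Σα_i² = 8.7² − ½·27.29 = 62.045.
Planner sets g_i = Σα_j = 8.7 for every i, so G^SO = 3·8.7 = 26.1.
W^SO = (Σα)·G^SO − ½·3·(Σα)² = (3/2)·8.7² = 113.535.
Deadweight loss = W^SO − W^NE = 51.49.

51.49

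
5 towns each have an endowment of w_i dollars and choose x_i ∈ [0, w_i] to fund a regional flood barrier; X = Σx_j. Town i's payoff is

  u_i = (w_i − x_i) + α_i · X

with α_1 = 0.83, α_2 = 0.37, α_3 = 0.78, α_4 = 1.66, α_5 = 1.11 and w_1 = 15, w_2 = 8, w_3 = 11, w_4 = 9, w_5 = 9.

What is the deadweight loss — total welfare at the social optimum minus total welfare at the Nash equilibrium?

127.5

∂u_i/∂x_i = α_i − 1, so town i contributes w_i if α_i > 1, else 0.
α_i > 1 for i ∈ {4, 5}; NE contributions (0, 0, 0, 9, 9), X = 18.
W^NE = Σw_i − X^NE + (Σα_i)·X^NE = 52 + 3.75·18 = 119.5.
Planner: ∂(Σu_j)/∂x_i = Σα_j − 1 = 3.75 > 0, so everyone contributes w_i; X^SO = 52, W^SO = 52 + 3.75·52 = 247.
Deadweight loss = 127.5.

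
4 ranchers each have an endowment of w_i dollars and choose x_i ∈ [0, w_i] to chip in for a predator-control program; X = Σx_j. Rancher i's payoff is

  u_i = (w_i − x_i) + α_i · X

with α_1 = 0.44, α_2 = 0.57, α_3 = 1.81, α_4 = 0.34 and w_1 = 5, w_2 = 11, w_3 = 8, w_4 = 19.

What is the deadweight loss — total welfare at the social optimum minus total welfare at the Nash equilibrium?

∂u_i/∂x_i = α_i − 1, so rancher i contributes w_i if α_i > 1, else 0.
α_i > 1 for i ∈ {3}; NE contributions (0, 0, 8, 0), X = 8.
W^NE = Σw_i − X^NE + (Σα_i)·X^NE = 43 + 2.16·8 = 60.28.
Planner: ∂(Σu_j)/∂x_i = Σα_j − 1 = 2.16 > 0, so everyone contributes w_i; X^SO = 43, W^SO = 43 + 2.16·43 = 135.88.
Deadweight loss = 75.6.

75.6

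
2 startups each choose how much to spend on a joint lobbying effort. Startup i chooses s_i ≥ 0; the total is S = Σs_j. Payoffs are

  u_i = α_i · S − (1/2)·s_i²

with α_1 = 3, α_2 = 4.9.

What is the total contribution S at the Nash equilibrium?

7.9

Startup i's FOC: ∂u_i/∂s_i = α_i − s_i = 0, so s_i* = α_i.
NE contributions = (3, 4.9); S = 7.9.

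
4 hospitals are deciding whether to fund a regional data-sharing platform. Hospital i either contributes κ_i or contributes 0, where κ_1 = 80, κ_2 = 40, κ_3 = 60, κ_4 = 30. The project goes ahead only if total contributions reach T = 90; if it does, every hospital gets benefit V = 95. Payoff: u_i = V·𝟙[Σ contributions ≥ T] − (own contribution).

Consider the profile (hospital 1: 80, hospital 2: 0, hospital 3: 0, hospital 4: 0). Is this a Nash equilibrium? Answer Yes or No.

Total = 80 < 90: not provided.
Hospital 1 (pledges 80, payoff -80): dropping to 0 → total 0, payoff 0. Profitable deviation.

No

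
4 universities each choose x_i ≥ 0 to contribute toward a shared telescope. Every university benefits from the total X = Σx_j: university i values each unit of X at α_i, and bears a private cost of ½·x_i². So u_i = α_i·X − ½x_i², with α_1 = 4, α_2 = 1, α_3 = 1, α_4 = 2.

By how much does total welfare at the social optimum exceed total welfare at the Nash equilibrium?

University i's FOC: ∂u_i/∂x_i = α_i − x_i = 0, so x_i* = α_i.
NE contributions = (4, 1, 1, 2); X = 8.
W^NE = (Σα)·X − ½Σα_i² = 8² − ½·22 = 53.
Planner sets x_i = Σα_j = 8 for every i, so X^SO = 4·8 = 32.
W^SO = (Σα)·X^SO − ½·4·(Σα)² = (4/2)·8² = 128.
Deadweight loss = W^SO − W^NE = 75.

75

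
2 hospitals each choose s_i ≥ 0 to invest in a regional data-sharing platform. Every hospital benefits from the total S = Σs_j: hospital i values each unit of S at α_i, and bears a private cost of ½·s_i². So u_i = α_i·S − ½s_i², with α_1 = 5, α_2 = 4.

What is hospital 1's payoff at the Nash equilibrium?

Hospital i's FOC: ∂u_i/∂s_i = α_i − s_i = 0, so s_i* = α_i.
NE contributions = (5, 4); S = 9.
u_1 = α_1·S − ½·(s_1)² = 5·9 − ½·5² = 32.5.

32.5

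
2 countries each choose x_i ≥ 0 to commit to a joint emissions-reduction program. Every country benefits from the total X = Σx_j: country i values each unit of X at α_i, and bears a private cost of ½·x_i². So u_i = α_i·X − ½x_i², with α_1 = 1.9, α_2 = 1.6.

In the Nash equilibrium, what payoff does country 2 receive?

Country i's FOC: ∂u_i/∂x_i = α_i − x_i = 0, so x_i* = α_i.
NE contributions = (1.9, 1.6); X = 3.5.
u_2 = α_2·X − ½·(x_2)² = 1.6·3.5 − ½·1.6² = 4.32.

4.32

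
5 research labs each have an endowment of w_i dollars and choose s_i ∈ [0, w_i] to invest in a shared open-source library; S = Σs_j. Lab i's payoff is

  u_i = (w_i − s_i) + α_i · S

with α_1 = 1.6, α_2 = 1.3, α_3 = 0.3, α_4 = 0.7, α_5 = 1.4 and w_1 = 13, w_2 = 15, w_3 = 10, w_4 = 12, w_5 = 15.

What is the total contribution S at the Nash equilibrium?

∂u_i/∂s_i = α_i − 1, so lab i contributes w_i if α_i > 1, else 0.
α_i > 1 for i ∈ {1, 2, 5}; NE contributions (13, 15, 0, 0, 15), S = 43.

43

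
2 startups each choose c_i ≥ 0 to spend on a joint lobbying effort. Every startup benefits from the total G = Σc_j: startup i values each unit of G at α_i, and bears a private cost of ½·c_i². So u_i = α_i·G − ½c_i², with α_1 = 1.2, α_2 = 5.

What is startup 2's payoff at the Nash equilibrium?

Startup i's FOC: ∂u_i/∂c_i = α_i − c_i = 0, so c_i* = α_i.
NE contributions = (1.2, 5); G = 6.2.
u_2 = α_2·G − ½·(c_2)² = 5·6.2 − ½·5² = 18.5.

18.5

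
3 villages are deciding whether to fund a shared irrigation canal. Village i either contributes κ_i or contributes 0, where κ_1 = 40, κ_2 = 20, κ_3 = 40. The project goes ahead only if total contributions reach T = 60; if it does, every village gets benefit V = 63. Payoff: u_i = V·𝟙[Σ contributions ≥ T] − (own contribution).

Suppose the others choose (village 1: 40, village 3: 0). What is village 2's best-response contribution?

20

Others' total = 40. Contributing 20 brings total to 60 ≥ 60: gain V − κ_2 = 43.
Best response: 20.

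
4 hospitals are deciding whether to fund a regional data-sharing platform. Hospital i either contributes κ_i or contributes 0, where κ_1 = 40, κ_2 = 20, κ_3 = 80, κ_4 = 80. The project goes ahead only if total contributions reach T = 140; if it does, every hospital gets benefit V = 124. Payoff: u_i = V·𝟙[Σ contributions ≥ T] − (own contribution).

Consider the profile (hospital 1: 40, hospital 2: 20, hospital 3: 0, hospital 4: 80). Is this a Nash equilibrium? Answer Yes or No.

Yes

Total = 140 ≥ 140: provided.
Hospital 1 (pledges 40, payoff 84): dropping to 0 → total 100, payoff 0. No gain.
Hospital 2 (pledges 20, payoff 104): dropping to 0 → total 120, payoff 0. No gain.
Hospital 3 (pledges 0, payoff 124): pledging 80 → total 220, payoff 44. No gain.
Hospital 4 (pledges 80, payoff 44): dropping to 0 → total 60, payoff 0. No gain.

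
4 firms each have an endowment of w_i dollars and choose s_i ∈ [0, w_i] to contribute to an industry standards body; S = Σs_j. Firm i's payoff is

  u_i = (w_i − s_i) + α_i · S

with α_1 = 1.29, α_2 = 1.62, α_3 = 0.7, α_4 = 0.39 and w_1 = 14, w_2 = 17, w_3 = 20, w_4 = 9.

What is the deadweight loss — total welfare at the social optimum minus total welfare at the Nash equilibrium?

∂u_i/∂s_i = α_i − 1, so firm i contributes w_i if α_i > 1, else 0.
α_i > 1 for i ∈ {1, 2}; NE contributions (14, 17, 0, 0), S = 31.
W^NE = Σw_i − S^NE + (Σα_i)·S^NE = 60 + 3·31 = 153.
Planner: ∂(Σu_j)/∂s_i = Σα_j − 1 = 3 > 0, so everyone contributes w_i; S^SO = 60, W^SO = 60 + 3·60 = 240.
Deadweight loss = 87.

87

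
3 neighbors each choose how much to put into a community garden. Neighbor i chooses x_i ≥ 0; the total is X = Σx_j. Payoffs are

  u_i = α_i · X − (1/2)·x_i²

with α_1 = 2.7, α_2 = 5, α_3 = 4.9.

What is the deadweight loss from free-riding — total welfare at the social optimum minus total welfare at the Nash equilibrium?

Neighbor i's FOC: ∂u_i/∂x_i = α_i − x_i = 0, so x_i* = α_i.
NE contributions = (2.7, 5, 4.9); X = 12.6.
W^NE = (Σα)·X − ½Σα_i² = 12.6² − ½·56.3 = 130.61.
Planner sets x_i = Σα_j = 12.6 for every i, so X^SO = 3·12.6 = 37.8.
W^SO = (Σα)·X^SO − ½·3·(Σα)² = (3/2)·12.6² = 238.14.
Deadweight loss = W^SO − W^NE = 107.53.

107.53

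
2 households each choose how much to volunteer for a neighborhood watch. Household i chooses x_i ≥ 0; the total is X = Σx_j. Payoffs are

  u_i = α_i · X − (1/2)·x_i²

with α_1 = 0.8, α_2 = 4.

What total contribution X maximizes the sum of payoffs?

9.6

Planner FOC: ∂(Σu_j)/∂x_i = (Σα_j) − x_i = 0, so x_i^SO = Σα_j = 4.8 for every i; X^SO = 9.6.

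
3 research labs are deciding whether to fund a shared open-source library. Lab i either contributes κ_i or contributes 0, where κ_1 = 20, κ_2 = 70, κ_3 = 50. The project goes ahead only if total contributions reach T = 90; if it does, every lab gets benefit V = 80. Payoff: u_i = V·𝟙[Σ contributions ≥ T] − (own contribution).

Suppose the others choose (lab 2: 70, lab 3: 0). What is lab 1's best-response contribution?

20

Others' total = 70. Contributing 20 brings total to 90 ≥ 90: gain V − κ_1 = 60.
Best response: 20.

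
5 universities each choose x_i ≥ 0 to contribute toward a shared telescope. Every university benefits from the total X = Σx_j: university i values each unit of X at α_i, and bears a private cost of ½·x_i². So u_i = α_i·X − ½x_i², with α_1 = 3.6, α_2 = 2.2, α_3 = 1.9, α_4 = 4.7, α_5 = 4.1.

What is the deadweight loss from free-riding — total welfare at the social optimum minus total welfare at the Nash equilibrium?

438.53

University i's FOC: ∂u_i/∂x_i = α_i − x_i = 0, so x_i* = α_i.
NE contributions = (3.6, 2.2, 1.9, 4.7, 4.1); X = 16.5.
W^NE = (Σα)·X − ½Σα_i² = 16.5² − ½·60.31 = 242.095.
Planner sets x_i = Σα_j = 16.5 for every i, so X^SO = 5·16.5 = 82.5.
W^SO = (Σα)·X^SO − ½·5·(Σα)² = (5/2)·16.5² = 680.625.
Deadweight loss = W^SO − W^NE = 438.53.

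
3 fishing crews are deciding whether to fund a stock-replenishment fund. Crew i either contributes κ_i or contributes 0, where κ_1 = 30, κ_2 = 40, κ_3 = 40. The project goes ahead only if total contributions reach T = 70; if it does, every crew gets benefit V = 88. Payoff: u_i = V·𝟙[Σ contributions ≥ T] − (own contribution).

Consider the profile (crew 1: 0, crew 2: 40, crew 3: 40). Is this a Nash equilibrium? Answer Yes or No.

Total = 80 ≥ 70: provided.
Crew 1 (pledges 0, payoff 88): pledging 30 → total 110, payoff 58. No gain.
Crew 2 (pledges 40, payoff 48): dropping to 0 → total 40, payoff 0. No gain.
Crew 3 (pledges 40, payoff 48): dropping to 0 → total 40, payoff 0. No gain.

Yes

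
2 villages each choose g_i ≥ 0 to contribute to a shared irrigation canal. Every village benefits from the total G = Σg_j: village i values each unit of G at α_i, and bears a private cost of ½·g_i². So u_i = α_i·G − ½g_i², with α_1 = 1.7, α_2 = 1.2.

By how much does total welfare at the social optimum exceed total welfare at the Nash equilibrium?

2.165

Village i's FOC: ∂u_i/∂g_i = α_i − g_i = 0, so g_i* = α_i.
NE contributions = (1.7, 1.2); G = 2.9.
W^NE = (Σα)·G − ½Σα_i² = 2.9² − ½·4.33 = 6.245.
Planner sets g_i = Σα_j = 2.9 for every i, so G^SO = 2·2.9 = 5.8.
W^SO = (Σα)·G^SO − ½·2·(Σα)² = (2/2)·2.9² = 8.41.
Deadweight loss = W^SO − W^NE = 2.165.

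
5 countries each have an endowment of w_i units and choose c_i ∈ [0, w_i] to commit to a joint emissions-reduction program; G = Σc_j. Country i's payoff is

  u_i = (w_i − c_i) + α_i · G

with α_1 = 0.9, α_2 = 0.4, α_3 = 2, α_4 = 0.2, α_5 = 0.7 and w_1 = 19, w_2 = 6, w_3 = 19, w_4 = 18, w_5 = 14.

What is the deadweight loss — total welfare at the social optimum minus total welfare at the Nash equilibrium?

182.4

∂u_i/∂c_i = α_i − 1, so country i contributes w_i if α_i > 1, else 0.
α_i > 1 for i ∈ {3}; NE contributions (0, 0, 19, 0, 0), G = 19.
W^NE = Σw_i − G^NE + (Σα_i)·G^NE = 76 + 3.2·19 = 136.8.
Planner: ∂(Σu_j)/∂c_i = Σα_j − 1 = 3.2 > 0, so everyone contributes w_i; G^SO = 76, W^SO = 76 + 3.2·76 = 319.2.
Deadweight loss = 182.4.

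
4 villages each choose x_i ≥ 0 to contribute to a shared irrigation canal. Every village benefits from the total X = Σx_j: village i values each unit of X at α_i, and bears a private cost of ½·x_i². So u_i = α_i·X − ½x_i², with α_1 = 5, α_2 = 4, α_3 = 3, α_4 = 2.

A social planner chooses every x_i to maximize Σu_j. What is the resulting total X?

Planner FOC: ∂(Σu_j)/∂x_i = (Σα_j) − x_i = 0, so x_i^SO = Σα_j = 14 for every i; X^SO = 56.

56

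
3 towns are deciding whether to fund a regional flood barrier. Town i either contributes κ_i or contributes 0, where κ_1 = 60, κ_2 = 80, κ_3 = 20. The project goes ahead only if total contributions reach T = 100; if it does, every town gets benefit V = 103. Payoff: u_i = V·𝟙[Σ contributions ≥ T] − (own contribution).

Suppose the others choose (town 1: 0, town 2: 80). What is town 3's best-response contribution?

20

Others' total = 80. Contributing 20 brings total to 100 ≥ 100: gain V − κ_3 = 83.
Best response: 20.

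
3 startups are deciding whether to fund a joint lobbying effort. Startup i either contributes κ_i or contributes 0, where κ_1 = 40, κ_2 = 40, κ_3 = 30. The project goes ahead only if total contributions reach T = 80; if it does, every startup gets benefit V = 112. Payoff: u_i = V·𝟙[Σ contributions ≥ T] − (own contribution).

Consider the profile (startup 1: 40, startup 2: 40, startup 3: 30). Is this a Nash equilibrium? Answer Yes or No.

No

Total = 110 ≥ 80: provided.
Startup 1 (pledges 40, payoff 72): dropping to 0 → total 70, payoff 0. No gain.
Startup 2 (pledges 40, payoff 72): dropping to 0 → total 70, payoff 0. No gain.
Startup 3 (pledges 30, payoff 82): dropping to 0 → total 80, payoff 112. Profitable deviation.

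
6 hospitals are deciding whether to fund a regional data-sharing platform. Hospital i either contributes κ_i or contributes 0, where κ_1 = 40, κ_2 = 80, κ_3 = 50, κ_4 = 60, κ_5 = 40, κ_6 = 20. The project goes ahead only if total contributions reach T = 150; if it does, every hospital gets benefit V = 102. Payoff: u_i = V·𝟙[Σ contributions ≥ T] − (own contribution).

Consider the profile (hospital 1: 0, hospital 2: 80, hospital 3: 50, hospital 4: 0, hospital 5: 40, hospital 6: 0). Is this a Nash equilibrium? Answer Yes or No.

Yes

Total = 170 ≥ 150: provided.
Hospital 1 (pledges 0, payoff 102): pledging 40 → total 210, payoff 62. No gain.
Hospital 2 (pledges 80, payoff 22): dropping to 0 → total 90, payoff 0. No gain.
Hospital 3 (pledges 50, payoff 52): dropping to 0 → total 120, payoff 0. No gain.
Hospital 4 (pledges 0, payoff 102): pledging 60 → total 230, payoff 42. No gain.
Hospital 5 (pledges 40, payoff 62): dropping to 0 → total 130, payoff 0. No gain.
Hospital 6 (pledges 0, payoff 102): pledging 20 → total 190, payoff 82. No gain.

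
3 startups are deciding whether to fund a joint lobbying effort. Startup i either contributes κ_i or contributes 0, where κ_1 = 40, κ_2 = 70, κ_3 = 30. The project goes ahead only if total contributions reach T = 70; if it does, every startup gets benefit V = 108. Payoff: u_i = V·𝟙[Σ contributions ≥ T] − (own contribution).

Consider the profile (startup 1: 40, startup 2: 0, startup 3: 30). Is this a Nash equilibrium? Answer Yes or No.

Total = 70 ≥ 70: provided.
Startup 1 (pledges 40, payoff 68): dropping to 0 → total 30, payoff 0. No gain.
Startup 2 (pledges 0, payoff 108): pledging 70 → total 140, payoff 38. No gain.
Startup 3 (pledges 30, payoff 78): dropping to 0 → total 40, payoff 0. No gain.

Yes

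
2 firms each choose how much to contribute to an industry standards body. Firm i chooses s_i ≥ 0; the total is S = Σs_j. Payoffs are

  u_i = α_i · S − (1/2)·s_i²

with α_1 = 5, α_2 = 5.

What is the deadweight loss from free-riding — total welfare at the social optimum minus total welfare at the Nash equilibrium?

25

Firm i's FOC: ∂u_i/∂s_i = α_i − s_i = 0, so s_i* = α_i.
NE contributions = (5, 5); S = 10.
W^NE = (Σα)·S − ½Σα_i² = 10² − ½·50 = 75.
Planner sets s_i = Σα_j = 10 for every i, so S^SO = 2·10 = 20.
W^SO = (Σα)·S^SO − ½·2·(Σα)² = (2/2)·10² = 100.
Deadweight loss = W^SO − W^NE = 25.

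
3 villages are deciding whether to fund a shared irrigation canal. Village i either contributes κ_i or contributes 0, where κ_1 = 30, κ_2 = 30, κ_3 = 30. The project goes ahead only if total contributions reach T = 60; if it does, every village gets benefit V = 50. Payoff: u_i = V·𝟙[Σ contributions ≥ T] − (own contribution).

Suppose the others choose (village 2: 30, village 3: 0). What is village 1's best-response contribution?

30

Others' total = 30. Contributing 30 brings total to 60 ≥ 60: gain V − κ_1 = 20.
Best response: 30.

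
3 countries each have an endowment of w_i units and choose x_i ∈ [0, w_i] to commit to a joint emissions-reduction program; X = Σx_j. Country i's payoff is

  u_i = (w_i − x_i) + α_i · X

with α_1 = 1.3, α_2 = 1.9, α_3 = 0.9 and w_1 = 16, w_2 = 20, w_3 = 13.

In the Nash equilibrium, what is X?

36

∂u_i/∂x_i = α_i − 1, so country i contributes w_i if α_i > 1, else 0.
α_i > 1 for i ∈ {1, 2}; NE contributions (16, 20, 0), X = 36.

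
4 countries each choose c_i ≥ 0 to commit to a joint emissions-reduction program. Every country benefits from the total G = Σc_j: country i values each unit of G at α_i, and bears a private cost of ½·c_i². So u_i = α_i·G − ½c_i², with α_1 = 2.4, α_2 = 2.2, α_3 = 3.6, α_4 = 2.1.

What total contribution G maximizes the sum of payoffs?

Planner FOC: ∂(Σu_j)/∂c_i = (Σα_j) − c_i = 0, so c_i^SO = Σα_j = 10.3 for every i; G^SO = 41.2.

41.2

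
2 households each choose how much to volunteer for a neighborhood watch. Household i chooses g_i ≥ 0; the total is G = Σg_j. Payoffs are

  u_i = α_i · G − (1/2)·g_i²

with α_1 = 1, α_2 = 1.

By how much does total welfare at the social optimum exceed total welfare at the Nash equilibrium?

Household i's FOC: ∂u_i/∂g_i = α_i − g_i = 0, so g_i* = α_i.
NE contributions = (1, 1); G = 2.
W^NE = (Σα)·G − ½Σα_i² = 2² − ½·2 = 3.
Planner sets g_i = Σα_j = 2 for every i, so G^SO = 2·2 = 4.
W^SO = (Σα)·G^SO − ½·2·(Σα)² = (2/2)·2² = 4.
Deadweight loss = W^SO − W^NE = 1.

1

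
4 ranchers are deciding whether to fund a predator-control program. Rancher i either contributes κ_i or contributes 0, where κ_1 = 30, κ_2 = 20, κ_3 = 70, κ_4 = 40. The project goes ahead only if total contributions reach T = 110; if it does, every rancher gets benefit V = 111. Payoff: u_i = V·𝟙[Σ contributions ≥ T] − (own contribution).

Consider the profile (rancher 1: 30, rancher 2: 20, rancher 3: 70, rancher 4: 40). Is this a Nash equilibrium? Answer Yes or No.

Total = 160 ≥ 110: provided.
Rancher 1 (pledges 30, payoff 81): dropping to 0 → total 130, payoff 111. Profitable deviation.

No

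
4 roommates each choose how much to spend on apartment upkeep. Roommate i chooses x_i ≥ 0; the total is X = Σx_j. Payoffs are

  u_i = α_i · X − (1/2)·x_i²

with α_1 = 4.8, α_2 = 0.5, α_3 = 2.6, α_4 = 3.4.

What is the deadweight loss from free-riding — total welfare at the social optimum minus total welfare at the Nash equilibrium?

Roommate i's FOC: ∂u_i/∂x_i = α_i − x_i = 0, so x_i* = α_i.
NE contributions = (4.8, 0.5, 2.6, 3.4); X = 11.3.
W^NE = (Σα)·X − ½Σα_i² = 11.3² − ½·41.61 = 106.885.
Planner sets x_i = Σα_j = 11.3 for every i, so X^SO = 4·11.3 = 45.2.
W^SO = (Σα)·X^SO − ½·4·(Σα)² = (4/2)·11.3² = 255.38.
Deadweight loss = W^SO − W^NE = 148.495.

148.495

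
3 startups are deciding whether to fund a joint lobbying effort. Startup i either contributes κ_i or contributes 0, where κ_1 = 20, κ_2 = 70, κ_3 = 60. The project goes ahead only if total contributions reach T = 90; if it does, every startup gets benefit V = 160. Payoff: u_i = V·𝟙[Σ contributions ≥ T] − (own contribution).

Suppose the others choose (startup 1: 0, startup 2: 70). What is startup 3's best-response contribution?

Others' total = 70. Contributing 60 brings total to 130 ≥ 90: gain V − κ_3 = 100.
Best response: 60.

60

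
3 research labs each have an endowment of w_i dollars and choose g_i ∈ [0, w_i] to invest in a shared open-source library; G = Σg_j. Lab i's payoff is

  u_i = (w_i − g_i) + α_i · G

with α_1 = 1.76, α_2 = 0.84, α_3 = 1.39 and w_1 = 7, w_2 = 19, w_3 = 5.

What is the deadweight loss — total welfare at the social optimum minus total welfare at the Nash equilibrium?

56.81

∂u_i/∂g_i = α_i − 1, so lab i contributes w_i if α_i > 1, else 0.
α_i > 1 for i ∈ {1, 3}; NE contributions (7, 0, 5), G = 12.
W^NE = Σw_i − G^NE + (Σα_i)·G^NE = 31 + 2.99·12 = 66.88.
Planner: ∂(Σu_j)/∂g_i = Σα_j − 1 = 2.99 > 0, so everyone contributes w_i; G^SO = 31, W^SO = 31 + 2.99·31 = 123.69.
Deadweight loss = 56.81.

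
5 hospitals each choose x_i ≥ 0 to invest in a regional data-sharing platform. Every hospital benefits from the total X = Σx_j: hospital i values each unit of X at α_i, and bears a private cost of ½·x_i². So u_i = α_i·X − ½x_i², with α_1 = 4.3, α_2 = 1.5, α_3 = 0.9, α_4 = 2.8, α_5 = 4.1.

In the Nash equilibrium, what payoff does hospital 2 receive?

19.275

Hospital i's FOC: ∂u_i/∂x_i = α_i − x_i = 0, so x_i* = α_i.
NE contributions = (4.3, 1.5, 0.9, 2.8, 4.1); X = 13.6.
u_2 = α_2·X − ½·(x_2)² = 1.5·13.6 − ½·1.5² = 19.275.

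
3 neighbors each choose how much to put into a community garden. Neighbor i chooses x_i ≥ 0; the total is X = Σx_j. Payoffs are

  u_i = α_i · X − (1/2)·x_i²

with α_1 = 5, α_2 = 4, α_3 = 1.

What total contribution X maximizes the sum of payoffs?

Planner FOC: ∂(Σu_j)/∂x_i = (Σα_j) − x_i = 0, so x_i^SO = Σα_j = 10 for every i; X^SO = 30.

30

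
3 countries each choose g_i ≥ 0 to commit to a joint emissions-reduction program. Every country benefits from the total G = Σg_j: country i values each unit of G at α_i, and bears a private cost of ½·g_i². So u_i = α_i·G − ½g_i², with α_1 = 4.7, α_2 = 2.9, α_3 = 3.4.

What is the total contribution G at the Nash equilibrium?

Country i's FOC: ∂u_i/∂g_i = α_i − g_i = 0, so g_i* = α_i.
NE contributions = (4.7, 2.9, 3.4); G = 11.

11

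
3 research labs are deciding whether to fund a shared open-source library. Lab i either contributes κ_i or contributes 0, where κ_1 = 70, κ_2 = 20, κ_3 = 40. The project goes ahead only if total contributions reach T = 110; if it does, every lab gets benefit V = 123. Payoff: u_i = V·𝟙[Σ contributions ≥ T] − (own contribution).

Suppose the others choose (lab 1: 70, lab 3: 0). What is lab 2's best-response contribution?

Others' total = 70. Even contributing 20 gives 90 < 110: no benefit either way.
Best response: 0.

0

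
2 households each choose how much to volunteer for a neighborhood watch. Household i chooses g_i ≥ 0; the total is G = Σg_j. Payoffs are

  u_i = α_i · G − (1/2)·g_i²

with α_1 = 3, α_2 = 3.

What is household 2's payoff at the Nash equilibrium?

Household i's FOC: ∂u_i/∂g_i = α_i − g_i = 0, so g_i* = α_i.
NE contributions = (3, 3); G = 6.
u_2 = α_2·G − ½·(g_2)² = 3·6 − ½·3² = 13.5.

13.5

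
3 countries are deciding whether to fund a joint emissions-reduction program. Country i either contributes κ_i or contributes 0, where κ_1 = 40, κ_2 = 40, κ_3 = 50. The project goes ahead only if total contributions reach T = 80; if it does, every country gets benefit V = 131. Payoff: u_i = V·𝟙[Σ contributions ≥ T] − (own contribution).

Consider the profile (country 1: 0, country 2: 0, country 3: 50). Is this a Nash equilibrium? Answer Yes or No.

Total = 50 < 80: not provided.
Country 1 (pledges 0, payoff 0): pledging 40 → total 90, payoff 91. Profitable deviation.

No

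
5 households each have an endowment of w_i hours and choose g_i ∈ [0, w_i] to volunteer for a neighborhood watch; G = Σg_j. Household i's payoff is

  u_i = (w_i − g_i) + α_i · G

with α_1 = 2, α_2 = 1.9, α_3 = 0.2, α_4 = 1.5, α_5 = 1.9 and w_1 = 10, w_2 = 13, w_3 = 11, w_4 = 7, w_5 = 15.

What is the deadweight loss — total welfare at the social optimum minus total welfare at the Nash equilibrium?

71.5

∂u_i/∂g_i = α_i − 1, so household i contributes w_i if α_i > 1, else 0.
α_i > 1 for i ∈ {1, 2, 4, 5}; NE contributions (10, 13, 0, 7, 15), G = 45.
W^NE = Σw_i − G^NE + (Σα_i)·G^NE = 56 + 6.5·45 = 348.5.
Planner: ∂(Σu_j)/∂g_i = Σα_j − 1 = 6.5 > 0, so everyone contributes w_i; G^SO = 56, W^SO = 56 + 6.5·56 = 420.
Deadweight loss = 71.5.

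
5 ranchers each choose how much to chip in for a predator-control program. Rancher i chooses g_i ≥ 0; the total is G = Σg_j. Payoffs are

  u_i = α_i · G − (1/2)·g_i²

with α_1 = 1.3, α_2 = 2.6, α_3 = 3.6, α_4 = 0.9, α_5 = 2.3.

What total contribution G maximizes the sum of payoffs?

53.5

Planner FOC: ∂(Σu_j)/∂g_i = (Σα_j) − g_i = 0, so g_i^SO = Σα_j = 10.7 for every i; G^SO = 53.5.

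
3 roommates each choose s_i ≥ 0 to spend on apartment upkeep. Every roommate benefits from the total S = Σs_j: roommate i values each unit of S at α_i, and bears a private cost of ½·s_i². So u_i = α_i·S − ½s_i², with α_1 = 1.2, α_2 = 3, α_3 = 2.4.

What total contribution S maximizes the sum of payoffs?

19.8

Planner FOC: ∂(Σu_j)/∂s_i = (Σα_j) − s_i = 0, so s_i^SO = Σα_j = 6.6 for every i; S^SO = 19.8.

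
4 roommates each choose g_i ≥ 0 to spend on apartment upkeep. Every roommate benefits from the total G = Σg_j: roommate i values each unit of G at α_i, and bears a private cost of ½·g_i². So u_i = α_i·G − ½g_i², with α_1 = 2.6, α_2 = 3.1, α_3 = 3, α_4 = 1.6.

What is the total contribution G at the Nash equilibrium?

Roommate i's FOC: ∂u_i/∂g_i = α_i − g_i = 0, so g_i* = α_i.
NE contributions = (2.6, 3.1, 3, 1.6); G = 10.3.

10.3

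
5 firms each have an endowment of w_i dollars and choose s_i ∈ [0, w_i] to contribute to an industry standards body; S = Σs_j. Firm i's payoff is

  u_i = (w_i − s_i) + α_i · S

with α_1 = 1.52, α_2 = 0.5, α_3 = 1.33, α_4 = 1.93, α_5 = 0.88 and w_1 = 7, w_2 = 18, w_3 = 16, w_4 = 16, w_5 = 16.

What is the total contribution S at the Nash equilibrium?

∂u_i/∂s_i = α_i − 1, so firm i contributes w_i if α_i > 1, else 0.
α_i > 1 for i ∈ {1, 3, 4}; NE contributions (7, 0, 16, 16, 0), S = 39.

39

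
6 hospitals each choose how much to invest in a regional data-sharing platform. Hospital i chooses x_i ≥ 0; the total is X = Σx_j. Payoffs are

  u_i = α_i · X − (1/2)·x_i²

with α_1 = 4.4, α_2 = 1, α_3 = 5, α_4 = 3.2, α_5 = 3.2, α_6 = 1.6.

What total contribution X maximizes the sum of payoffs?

Planner FOC: ∂(Σu_j)/∂x_i = (Σα_j) − x_i = 0, so x_i^SO = Σα_j = 18.4 for every i; X^SO = 110.4.

110.4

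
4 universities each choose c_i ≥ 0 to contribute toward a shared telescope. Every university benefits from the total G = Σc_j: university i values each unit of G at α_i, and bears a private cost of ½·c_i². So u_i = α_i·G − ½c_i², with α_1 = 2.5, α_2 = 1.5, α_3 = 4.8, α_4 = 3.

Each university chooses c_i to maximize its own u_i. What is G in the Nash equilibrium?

University i's FOC: ∂u_i/∂c_i = α_i − c_i = 0, so c_i* = α_i.
NE contributions = (2.5, 1.5, 4.8, 3); G = 11.8.

11.8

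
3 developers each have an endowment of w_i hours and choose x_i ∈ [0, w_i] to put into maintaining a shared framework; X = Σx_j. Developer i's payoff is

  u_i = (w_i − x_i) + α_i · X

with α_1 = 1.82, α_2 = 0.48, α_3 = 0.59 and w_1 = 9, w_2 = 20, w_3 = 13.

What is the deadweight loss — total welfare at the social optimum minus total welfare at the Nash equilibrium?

∂u_i/∂x_i = α_i − 1, so developer i contributes w_i if α_i > 1, else 0.
α_i > 1 for i ∈ {1}; NE contributions (9, 0, 0), X = 9.
W^NE = Σw_i − X^NE + (Σα_i)·X^NE = 42 + 1.89·9 = 59.01.
Planner: ∂(Σu_j)/∂x_i = Σα_j − 1 = 1.89 > 0, so everyone contributes w_i; X^SO = 42, W^SO = 42 + 1.89·42 = 121.38.
Deadweight loss = 62.37.

62.37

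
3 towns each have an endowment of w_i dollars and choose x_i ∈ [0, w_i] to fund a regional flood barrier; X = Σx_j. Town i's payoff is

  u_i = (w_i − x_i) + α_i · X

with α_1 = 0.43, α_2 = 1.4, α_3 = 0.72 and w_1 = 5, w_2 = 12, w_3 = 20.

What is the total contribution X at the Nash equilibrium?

∂u_i/∂x_i = α_i − 1, so town i contributes w_i if α_i > 1, else 0.
α_i > 1 for i ∈ {2}; NE contributions (0, 12, 0), X = 12.

12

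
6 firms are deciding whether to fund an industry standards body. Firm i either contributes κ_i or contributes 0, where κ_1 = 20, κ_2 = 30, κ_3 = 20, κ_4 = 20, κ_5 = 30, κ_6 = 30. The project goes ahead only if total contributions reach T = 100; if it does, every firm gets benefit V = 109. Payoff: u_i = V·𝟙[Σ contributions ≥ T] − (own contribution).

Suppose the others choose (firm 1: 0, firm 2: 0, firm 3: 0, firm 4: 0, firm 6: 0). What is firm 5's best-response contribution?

Others' total = 0. Even contributing 30 gives 30 < 100: no benefit either way.
Best response: 0.

0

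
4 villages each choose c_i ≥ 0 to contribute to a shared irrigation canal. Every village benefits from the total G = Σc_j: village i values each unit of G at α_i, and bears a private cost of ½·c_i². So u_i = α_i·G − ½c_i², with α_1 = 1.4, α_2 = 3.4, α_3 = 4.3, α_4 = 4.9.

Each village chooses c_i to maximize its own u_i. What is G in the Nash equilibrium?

14

Village i's FOC: ∂u_i/∂c_i = α_i − c_i = 0, so c_i* = α_i.
NE contributions = (1.4, 3.4, 4.3, 4.9); G = 14.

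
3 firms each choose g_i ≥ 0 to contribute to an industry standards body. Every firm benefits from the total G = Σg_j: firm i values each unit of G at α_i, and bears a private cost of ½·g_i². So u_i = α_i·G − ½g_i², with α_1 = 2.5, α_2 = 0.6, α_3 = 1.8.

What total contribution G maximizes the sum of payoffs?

14.7

Planner FOC: ∂(Σu_j)/∂g_i = (Σα_j) − g_i = 0, so g_i^SO = Σα_j = 4.9 for every i; G^SO = 14.7.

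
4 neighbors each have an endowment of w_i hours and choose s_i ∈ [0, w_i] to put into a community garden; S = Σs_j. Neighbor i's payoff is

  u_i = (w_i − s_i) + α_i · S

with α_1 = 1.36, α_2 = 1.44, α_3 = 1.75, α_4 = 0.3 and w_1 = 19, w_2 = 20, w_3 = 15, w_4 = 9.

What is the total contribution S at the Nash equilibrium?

∂u_i/∂s_i = α_i − 1, so neighbor i contributes w_i if α_i > 1, else 0.
α_i > 1 for i ∈ {1, 2, 3}; NE contributions (19, 20, 15, 0), S = 54.

54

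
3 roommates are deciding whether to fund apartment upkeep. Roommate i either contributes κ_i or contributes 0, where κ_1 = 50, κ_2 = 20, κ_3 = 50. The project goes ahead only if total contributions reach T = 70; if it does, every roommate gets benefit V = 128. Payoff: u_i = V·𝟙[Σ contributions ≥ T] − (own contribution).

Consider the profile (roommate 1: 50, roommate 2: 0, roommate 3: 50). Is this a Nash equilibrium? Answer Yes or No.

Yes

Total = 100 ≥ 70: provided.
Roommate 1 (pledges 50, payoff 78): dropping to 0 → total 50, payoff 0. No gain.
Roommate 2 (pledges 0, payoff 128): pledging 20 → total 120, payoff 108. No gain.
Roommate 3 (pledges 50, payoff 78): dropping to 0 → total 50, payoff 0. No gain.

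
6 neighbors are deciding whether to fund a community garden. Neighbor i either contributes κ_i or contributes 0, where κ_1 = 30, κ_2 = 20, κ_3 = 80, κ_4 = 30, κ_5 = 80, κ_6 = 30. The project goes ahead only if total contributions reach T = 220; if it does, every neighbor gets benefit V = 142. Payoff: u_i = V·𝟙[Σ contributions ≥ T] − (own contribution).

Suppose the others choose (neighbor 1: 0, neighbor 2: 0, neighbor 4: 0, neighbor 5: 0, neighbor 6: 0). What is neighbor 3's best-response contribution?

Others' total = 0. Even contributing 80 gives 80 < 220: no benefit either way.
Best response: 0.

0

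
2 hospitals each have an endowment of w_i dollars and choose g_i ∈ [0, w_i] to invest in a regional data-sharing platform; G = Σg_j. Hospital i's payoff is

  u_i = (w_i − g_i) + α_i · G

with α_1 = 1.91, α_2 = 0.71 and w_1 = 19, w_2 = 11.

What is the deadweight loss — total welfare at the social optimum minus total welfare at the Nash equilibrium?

∂u_i/∂g_i = α_i − 1, so hospital i contributes w_i if α_i > 1, else 0.
α_i > 1 for i ∈ {1}; NE contributions (19, 0), G = 19.
W^NE = Σw_i − G^NE + (Σα_i)·G^NE = 30 + 1.62·19 = 60.78.
Planner: ∂(Σu_j)/∂g_i = Σα_j − 1 = 1.62 > 0, so everyone contributes w_i; G^SO = 30, W^SO = 30 + 1.62·30 = 78.6.
Deadweight loss = 17.82.

17.82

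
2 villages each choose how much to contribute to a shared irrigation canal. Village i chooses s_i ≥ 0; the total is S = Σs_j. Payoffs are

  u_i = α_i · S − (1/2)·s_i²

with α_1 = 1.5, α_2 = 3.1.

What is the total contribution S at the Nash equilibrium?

Village i's FOC: ∂u_i/∂s_i = α_i − s_i = 0, so s_i* = α_i.
NE contributions = (1.5, 3.1); S = 4.6.

4.6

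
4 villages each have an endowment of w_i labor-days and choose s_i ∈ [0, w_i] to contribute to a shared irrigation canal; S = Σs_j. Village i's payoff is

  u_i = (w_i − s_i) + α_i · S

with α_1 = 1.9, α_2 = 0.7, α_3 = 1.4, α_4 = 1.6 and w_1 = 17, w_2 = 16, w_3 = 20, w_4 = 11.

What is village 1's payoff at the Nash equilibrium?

∂u_i/∂s_i = α_i − 1, so village i contributes w_i if α_i > 1, else 0.
α_i > 1 for i ∈ {1, 3, 4}; NE contributions (17, 0, 20, 11), S = 48.
u_1 = (17 − 17) + 1.9·48 = 91.2.

91.2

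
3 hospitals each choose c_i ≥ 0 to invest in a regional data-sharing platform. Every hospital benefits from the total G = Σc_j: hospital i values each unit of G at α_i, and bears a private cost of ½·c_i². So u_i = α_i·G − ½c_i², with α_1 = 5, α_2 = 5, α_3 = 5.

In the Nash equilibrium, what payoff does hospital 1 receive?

Hospital i's FOC: ∂u_i/∂c_i = α_i − c_i = 0, so c_i* = α_i.
NE contributions = (5, 5, 5); G = 15.
u_1 = α_1·G − ½·(c_1)² = 5·15 − ½·5² = 62.5.

62.5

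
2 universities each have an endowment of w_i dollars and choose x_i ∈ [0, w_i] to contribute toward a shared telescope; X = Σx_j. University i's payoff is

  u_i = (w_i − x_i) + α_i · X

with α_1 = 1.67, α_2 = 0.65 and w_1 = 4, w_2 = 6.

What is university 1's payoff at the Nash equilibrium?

∂u_i/∂x_i = α_i − 1, so university i contributes w_i if α_i > 1, else 0.
α_i > 1 for i ∈ {1}; NE contributions (4, 0), X = 4.
u_1 = (4 − 4) + 1.67·4 = 6.68.

6.68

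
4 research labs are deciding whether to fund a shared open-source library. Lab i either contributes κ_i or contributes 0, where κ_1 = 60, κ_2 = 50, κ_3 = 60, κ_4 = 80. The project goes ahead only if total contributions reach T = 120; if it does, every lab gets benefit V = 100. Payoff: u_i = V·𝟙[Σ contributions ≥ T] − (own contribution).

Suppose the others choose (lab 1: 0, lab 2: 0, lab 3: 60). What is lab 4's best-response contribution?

Others' total = 60. Contributing 80 brings total to 140 ≥ 120: gain V − κ_4 = 20.
Best response: 80.

80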